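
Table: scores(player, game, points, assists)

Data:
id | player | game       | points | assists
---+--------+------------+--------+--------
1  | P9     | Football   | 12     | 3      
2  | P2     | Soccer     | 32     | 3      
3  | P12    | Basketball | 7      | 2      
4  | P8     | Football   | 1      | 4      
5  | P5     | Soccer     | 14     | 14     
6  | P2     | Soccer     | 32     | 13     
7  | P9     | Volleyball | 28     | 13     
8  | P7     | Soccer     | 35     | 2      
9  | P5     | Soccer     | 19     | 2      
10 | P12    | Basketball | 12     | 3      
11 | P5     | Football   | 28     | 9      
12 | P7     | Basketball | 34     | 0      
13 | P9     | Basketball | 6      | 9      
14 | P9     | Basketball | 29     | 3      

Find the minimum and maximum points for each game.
SELECT game, MIN(points), MAX(points)
FROM scores
GROUP BY game

Result:
  Basketball: min=6, max=34
  Football: min=1, max=28
  Soccer: min=14, max=35
  Volleyball: min=28, max=28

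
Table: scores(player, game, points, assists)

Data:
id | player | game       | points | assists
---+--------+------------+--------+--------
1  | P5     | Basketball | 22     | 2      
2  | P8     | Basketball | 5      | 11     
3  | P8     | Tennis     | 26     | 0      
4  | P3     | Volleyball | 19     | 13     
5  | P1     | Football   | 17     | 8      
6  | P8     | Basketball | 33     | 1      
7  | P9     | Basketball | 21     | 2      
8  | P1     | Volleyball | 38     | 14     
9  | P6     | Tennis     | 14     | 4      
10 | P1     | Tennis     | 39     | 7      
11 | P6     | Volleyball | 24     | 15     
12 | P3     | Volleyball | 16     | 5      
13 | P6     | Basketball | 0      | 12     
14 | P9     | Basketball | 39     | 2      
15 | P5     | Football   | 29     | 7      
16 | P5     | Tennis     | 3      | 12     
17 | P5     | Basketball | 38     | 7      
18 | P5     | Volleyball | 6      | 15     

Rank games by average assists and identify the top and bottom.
SELECT game, AVG(assists)
FROM scores
GROUP BY game
ORDER BY AVG(assists)

All groups:
  Basketball: 5.29
  Tennis: 5.75
  Football: 7.50
  Volleyball: 12.40

Highest: Volleyball (12.40)
Lowest: Basketball (5.29)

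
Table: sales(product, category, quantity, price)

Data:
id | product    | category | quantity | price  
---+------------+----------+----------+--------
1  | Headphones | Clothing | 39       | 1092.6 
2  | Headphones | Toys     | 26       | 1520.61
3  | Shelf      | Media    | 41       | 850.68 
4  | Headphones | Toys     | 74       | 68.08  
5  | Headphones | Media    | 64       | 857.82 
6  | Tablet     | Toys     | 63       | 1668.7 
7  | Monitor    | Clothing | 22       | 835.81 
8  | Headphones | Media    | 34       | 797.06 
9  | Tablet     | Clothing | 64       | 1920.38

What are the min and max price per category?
SELECT category, MIN(price), MAX(price)
FROM sales
GROUP BY category

Result:
  Clothing: min=835.81, max=1920.38
  Media: min=797.06, max=857.82
  Toys: min=68.08, max=1668.70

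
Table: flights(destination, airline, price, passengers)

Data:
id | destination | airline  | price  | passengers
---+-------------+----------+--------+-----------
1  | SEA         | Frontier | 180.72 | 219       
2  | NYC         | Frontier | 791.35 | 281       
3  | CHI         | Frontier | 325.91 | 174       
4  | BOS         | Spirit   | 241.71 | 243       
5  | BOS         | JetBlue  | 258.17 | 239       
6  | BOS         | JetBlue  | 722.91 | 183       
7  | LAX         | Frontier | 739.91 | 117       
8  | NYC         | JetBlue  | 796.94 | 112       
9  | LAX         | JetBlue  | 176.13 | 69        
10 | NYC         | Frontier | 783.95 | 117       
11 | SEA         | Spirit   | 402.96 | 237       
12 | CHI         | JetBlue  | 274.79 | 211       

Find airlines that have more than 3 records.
SELECT airline, COUNT(*) as cnt
FROM flights
GROUP BY airline
HAVING COUNT(*) > 3

Result:
  Frontier: 5
  JetBlue: 5

Note: HAVING filters groups after aggregation, WHERE filters rows before.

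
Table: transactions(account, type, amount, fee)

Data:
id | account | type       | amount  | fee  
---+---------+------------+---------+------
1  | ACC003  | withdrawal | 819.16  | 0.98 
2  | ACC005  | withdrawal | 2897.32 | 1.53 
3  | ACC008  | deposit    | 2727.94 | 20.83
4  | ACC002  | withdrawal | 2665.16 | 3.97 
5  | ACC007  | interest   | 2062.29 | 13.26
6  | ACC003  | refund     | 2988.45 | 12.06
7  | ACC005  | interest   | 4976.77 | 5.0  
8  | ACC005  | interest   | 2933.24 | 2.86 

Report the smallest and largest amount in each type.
SELECT type, MIN(amount), MAX(amount)
FROM transactions
GROUP BY type

Result:
  deposit: min=2727.94, max=2727.94
  interest: min=2062.29, max=4976.77
  refund: min=2988.45, max=2988.45
  withdrawal: min=819.16, max=2897.32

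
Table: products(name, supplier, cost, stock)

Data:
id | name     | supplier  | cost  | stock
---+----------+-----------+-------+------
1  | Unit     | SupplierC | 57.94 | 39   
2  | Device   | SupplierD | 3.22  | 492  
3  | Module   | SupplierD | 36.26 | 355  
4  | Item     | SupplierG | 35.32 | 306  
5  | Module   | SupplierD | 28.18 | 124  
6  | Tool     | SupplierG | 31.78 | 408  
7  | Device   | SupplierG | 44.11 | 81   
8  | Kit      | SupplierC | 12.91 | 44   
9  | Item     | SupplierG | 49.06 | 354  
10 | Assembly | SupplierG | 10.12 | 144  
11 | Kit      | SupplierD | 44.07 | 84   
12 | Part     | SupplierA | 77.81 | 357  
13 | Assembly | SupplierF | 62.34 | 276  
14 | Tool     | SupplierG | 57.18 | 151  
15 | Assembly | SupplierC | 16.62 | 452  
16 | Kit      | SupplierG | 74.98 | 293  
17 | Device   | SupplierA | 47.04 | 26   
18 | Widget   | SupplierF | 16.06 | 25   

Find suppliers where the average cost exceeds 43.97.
SELECT supplier, AVG(cost)
FROM products
GROUP BY supplier
HAVING AVG(cost) > 43.97

Result:
  SupplierA: avg=62.43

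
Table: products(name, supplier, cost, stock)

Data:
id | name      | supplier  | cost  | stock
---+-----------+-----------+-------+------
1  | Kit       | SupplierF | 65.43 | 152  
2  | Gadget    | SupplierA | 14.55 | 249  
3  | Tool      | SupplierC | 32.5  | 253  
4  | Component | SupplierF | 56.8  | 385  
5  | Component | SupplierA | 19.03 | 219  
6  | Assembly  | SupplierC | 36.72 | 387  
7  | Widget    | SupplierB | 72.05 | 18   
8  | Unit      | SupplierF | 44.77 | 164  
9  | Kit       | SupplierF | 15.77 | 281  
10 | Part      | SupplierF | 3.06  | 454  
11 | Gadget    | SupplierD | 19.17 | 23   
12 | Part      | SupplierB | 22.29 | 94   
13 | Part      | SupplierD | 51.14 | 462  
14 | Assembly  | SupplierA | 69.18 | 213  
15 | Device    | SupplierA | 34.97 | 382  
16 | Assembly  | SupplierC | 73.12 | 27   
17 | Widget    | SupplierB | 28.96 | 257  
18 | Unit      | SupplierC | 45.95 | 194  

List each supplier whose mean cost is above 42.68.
SELECT supplier, AVG(cost)
FROM products
GROUP BY supplier
HAVING AVG(cost) > 42.68

Result:
  SupplierC: avg=47.07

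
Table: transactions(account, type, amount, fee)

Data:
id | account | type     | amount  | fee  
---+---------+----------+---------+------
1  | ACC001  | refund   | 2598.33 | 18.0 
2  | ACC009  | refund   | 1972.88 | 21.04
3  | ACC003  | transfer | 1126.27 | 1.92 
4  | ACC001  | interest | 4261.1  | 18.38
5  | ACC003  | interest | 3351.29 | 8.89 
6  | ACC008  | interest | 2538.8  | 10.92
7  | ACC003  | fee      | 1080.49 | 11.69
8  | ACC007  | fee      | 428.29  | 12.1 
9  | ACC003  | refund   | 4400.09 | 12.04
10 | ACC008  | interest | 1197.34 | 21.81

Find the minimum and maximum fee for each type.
SELECT type, MIN(fee), MAX(fee)
FROM transactions
GROUP BY type

Result:
  fee: min=11.69, max=12.10
  interest: min=8.89, max=21.81
  refund: min=12.04, max=21.04
  transfer: min=1.92, max=1.92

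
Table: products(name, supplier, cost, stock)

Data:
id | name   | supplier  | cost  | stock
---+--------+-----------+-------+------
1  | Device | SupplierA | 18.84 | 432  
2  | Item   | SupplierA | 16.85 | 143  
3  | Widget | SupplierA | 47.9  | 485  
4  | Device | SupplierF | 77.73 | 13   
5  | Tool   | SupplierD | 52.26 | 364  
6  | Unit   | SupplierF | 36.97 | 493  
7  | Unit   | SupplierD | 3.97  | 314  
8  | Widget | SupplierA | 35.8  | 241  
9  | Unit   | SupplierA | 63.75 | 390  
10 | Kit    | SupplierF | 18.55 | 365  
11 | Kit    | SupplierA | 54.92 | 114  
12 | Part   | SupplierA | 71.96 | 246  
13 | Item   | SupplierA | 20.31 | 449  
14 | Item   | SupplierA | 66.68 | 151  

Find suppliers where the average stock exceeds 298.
SELECT supplier, AVG(stock)
FROM products
GROUP BY supplier
HAVING AVG(stock) > 298

Result:
  SupplierD: avg=339.00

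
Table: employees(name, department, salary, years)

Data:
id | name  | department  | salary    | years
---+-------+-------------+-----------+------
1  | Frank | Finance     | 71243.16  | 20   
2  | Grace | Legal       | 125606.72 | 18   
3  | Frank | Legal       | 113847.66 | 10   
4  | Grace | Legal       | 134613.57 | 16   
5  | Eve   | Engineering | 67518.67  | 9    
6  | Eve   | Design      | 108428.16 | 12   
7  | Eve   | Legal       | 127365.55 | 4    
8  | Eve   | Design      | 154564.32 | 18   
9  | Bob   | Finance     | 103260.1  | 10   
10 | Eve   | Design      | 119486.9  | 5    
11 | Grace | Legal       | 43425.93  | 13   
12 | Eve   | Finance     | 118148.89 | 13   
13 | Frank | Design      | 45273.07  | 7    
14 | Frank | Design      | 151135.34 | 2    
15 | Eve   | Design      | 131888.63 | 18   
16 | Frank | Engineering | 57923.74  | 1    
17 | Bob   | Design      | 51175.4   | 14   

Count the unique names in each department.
SELECT department, COUNT(DISTINCT name)
FROM employees
GROUP BY department

Result:
  Design: 3 distinct
  Engineering: 2 distinct
  Finance: 3 distinct
  Legal: 3 distinct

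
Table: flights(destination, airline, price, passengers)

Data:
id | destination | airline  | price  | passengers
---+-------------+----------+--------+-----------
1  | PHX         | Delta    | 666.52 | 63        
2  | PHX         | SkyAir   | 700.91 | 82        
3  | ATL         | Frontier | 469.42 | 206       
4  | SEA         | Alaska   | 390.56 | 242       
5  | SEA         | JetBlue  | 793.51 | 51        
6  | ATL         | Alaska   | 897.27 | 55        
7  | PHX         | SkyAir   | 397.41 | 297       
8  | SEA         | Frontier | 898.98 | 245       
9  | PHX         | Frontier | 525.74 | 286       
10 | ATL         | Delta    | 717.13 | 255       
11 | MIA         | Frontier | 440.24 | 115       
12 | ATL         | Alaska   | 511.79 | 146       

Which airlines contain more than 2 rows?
SELECT airline, COUNT(*) as cnt
FROM flights
GROUP BY airline
HAVING COUNT(*) > 2

Result:
  Alaska: 3
  Frontier: 4

Note: HAVING filters groups after aggregation, WHERE filters rows before.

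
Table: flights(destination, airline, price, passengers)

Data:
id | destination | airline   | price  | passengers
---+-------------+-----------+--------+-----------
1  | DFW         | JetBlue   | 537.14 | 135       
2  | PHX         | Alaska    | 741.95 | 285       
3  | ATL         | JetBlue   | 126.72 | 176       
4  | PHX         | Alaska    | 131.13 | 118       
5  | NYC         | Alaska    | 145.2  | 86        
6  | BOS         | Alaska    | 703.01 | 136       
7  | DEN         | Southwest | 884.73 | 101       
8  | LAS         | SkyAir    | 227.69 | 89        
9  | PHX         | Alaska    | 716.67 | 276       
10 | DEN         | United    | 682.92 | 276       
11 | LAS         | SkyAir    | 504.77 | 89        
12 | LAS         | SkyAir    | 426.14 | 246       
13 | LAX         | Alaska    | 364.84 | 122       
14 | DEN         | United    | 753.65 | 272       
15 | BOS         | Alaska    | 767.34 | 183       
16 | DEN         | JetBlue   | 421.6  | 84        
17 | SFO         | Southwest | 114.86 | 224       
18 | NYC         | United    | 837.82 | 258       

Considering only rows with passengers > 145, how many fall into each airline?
SELECT airline, COUNT(*)
FROM flights
WHERE passengers > 145
GROUP BY airline

Note: WHERE filters rows before grouping.

Result:
  Alaska: 3
  JetBlue: 1
  SkyAir: 1
  Southwest: 1
  United: 3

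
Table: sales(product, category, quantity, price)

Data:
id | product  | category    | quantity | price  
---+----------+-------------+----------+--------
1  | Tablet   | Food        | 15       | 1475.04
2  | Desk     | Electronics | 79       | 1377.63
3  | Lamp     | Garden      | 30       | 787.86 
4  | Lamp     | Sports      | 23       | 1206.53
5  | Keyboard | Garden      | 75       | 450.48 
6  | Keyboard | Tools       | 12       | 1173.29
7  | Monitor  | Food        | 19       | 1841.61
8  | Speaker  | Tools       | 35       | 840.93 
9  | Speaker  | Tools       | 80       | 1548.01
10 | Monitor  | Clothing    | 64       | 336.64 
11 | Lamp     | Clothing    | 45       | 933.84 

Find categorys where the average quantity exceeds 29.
SELECT category, AVG(quantity)
FROM sales
GROUP BY category
HAVING AVG(quantity) > 29

Result:
  Clothing: avg=54.50
  Electronics: avg=79.00
  Garden: avg=52.50
  Tools: avg=42.33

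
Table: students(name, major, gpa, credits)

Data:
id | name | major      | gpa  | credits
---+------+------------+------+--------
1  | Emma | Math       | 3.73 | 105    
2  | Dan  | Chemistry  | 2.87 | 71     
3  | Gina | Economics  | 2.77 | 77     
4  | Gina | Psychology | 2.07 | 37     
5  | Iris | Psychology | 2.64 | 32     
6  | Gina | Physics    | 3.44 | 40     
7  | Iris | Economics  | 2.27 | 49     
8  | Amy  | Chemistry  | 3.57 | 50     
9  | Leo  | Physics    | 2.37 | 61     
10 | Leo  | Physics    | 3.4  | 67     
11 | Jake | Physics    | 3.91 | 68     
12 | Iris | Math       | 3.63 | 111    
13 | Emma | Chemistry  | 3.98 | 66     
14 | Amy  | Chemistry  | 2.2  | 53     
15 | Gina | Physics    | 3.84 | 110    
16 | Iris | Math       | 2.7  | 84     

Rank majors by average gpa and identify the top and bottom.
SELECT major, AVG(gpa)
FROM students
GROUP BY major
ORDER BY AVG(gpa)

All groups:
  Psychology: 2.36
  Economics: 2.52
  Chemistry: 3.16
  Math: 3.35
  Physics: 3.39

Highest: Physics (3.39)
Lowest: Psychology (2.36)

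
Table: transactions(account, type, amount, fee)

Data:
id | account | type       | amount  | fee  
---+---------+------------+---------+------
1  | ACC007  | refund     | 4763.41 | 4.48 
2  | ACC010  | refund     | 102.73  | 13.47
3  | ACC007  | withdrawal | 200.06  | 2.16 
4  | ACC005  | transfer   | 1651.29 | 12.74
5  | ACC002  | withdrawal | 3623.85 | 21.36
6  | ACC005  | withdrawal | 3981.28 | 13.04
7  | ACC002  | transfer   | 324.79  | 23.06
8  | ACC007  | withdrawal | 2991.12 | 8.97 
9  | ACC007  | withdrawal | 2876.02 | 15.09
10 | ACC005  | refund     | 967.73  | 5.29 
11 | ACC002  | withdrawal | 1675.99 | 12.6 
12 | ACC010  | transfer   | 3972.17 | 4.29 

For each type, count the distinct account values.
SELECT type, COUNT(DISTINCT account)
FROM transactions
GROUP BY type

Result:
  refund: 3 distinct
  transfer: 3 distinct
  withdrawal: 3 distinct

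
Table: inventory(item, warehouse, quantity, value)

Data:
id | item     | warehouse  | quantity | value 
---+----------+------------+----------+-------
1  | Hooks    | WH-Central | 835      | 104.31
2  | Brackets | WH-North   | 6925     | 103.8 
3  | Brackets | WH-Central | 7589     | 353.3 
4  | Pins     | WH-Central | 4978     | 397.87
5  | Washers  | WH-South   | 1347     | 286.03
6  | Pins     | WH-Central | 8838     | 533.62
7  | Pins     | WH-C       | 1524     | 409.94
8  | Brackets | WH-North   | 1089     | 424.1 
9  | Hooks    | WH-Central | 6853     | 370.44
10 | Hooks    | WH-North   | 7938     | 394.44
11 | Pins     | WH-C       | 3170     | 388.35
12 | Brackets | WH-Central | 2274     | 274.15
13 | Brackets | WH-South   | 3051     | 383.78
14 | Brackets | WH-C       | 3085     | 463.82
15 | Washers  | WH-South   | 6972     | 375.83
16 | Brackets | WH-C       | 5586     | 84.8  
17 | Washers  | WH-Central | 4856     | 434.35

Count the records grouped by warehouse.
SELECT warehouse, COUNT(*) as count
FROM inventory
GROUP BY warehouse

Result:
  WH-C: 4
  WH-Central: 7
  WH-North: 3
  WH-South: 3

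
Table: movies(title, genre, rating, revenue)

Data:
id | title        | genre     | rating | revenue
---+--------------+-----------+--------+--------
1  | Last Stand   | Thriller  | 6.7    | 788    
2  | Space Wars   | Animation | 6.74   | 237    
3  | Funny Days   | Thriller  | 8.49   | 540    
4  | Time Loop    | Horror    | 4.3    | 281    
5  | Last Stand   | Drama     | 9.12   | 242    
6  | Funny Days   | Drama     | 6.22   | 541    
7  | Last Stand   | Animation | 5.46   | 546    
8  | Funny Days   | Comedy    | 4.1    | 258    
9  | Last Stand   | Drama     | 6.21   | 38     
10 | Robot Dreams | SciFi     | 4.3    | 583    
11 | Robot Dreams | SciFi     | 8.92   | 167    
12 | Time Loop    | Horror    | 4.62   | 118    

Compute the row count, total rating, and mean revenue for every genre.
SELECT genre,
       COUNT(*) as cnt,
       SUM(rating) as total_rating,
       AVG(revenue) as avg_revenue
FROM movies
GROUP BY genre

Result:
  Animation: 2 records, 12.20 total rating, 391.50 avg revenue
  Comedy: 1 records, 4.10 total rating, 258.00 avg revenue
  Drama: 3 records, 21.55 total rating, 273.67 avg revenue
  Horror: 2 records, 8.92 total rating, 199.50 avg revenue
  SciFi: 2 records, 13.22 total rating, 375.00 avg revenue
  Thriller: 2 records, 15.19 total rating, 664.00 avg revenue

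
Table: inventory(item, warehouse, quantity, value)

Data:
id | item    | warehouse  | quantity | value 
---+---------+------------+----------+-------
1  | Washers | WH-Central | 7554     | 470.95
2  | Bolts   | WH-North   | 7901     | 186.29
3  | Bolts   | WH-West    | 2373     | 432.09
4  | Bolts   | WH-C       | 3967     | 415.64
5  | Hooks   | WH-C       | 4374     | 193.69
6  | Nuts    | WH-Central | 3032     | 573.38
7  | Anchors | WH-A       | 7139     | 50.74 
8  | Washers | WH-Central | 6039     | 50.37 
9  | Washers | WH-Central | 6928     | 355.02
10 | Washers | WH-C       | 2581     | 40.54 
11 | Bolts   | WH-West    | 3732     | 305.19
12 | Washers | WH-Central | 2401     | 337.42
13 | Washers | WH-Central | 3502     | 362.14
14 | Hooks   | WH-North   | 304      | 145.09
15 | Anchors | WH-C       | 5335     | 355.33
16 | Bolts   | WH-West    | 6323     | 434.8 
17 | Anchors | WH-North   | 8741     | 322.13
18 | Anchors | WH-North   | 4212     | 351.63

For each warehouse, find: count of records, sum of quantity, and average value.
SELECT warehouse,
       COUNT(*) as cnt,
       SUM(quantity) as total_quantity,
       AVG(value) as avg_value
FROM inventory
GROUP BY warehouse

Result:
  WH-A: 1 records, 7139 total quantity, 50.74 avg value
  WH-C: 4 records, 16257 total quantity, 251.30 avg value
  WH-Central: 6 records, 29456 total quantity, 358.21 avg value
  WH-North: 4 records, 21158 total quantity, 251.29 avg value
  WH-West: 3 records, 12428 total quantity, 390.69 avg value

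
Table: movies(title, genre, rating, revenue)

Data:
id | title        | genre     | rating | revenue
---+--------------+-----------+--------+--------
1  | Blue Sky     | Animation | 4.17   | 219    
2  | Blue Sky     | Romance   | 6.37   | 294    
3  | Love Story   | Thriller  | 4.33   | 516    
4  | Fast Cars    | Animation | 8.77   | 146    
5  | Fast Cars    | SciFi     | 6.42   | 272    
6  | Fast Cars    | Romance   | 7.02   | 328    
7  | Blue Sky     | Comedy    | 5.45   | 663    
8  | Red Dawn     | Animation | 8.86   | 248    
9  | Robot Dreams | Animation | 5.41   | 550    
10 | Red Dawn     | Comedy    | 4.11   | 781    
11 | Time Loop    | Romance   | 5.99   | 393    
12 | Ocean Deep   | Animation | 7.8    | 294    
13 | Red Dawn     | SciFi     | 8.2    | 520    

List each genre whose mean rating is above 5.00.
SELECT genre, AVG(rating)
FROM movies
GROUP BY genre
HAVING AVG(rating) > 5.00

Result:
  Animation: avg=7.00
  Romance: avg=6.46
  SciFi: avg=7.31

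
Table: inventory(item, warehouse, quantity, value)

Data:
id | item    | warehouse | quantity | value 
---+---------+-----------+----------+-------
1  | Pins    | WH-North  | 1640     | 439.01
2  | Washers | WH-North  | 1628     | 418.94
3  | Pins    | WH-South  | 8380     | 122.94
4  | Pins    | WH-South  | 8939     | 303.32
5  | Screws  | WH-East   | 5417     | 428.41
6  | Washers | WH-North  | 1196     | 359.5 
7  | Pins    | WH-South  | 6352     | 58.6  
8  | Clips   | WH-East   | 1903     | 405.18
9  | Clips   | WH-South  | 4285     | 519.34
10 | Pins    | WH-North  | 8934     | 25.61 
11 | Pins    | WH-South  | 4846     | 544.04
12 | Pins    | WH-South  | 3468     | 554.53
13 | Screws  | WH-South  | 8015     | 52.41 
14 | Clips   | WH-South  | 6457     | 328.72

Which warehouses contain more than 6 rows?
SELECT warehouse, COUNT(*) as cnt
FROM inventory
GROUP BY warehouse
HAVING COUNT(*) > 6

Result:
  WH-South: 8

Note: HAVING filters groups after aggregation, WHERE filters rows before.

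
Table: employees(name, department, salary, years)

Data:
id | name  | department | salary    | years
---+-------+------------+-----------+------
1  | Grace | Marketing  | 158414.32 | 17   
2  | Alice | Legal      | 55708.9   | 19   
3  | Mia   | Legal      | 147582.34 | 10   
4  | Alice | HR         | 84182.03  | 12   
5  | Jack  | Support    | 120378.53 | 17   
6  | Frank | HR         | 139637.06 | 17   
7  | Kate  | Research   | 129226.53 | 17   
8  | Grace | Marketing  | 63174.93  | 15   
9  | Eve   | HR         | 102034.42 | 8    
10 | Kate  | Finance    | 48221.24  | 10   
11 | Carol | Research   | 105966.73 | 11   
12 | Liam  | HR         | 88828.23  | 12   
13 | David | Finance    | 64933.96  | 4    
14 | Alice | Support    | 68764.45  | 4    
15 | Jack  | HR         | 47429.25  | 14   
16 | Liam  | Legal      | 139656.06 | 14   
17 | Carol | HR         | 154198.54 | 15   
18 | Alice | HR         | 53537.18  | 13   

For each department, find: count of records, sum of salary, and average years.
SELECT department,
       COUNT(*) as cnt,
       SUM(salary) as total_salary,
       AVG(years) as avg_years
FROM employees
GROUP BY department

Result:
  Finance: 2 records, 113155.20 total salary, 7.00 avg years
  HR: 7 records, 669846.71 total salary, 13.00 avg years
  Legal: 3 records, 342947.30 total salary, 14.33 avg years
  Marketing: 2 records, 221589.25 total salary, 16.00 avg years
  Research: 2 records, 235193.26 total salary, 14.00 avg years
  Support: 2 records, 189142.98 total salary, 10.50 avg years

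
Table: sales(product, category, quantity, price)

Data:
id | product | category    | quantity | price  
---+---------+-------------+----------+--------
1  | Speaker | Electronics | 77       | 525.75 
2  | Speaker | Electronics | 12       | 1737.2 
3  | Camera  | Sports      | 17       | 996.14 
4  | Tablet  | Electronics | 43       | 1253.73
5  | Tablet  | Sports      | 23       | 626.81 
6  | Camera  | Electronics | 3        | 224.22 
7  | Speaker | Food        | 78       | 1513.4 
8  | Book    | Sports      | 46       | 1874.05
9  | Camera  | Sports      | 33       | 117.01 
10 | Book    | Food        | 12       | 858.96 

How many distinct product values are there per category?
SELECT category, COUNT(DISTINCT product)
FROM sales
GROUP BY category

Result:
  Electronics: 3 distinct
  Food: 2 distinct
  Sports: 3 distinct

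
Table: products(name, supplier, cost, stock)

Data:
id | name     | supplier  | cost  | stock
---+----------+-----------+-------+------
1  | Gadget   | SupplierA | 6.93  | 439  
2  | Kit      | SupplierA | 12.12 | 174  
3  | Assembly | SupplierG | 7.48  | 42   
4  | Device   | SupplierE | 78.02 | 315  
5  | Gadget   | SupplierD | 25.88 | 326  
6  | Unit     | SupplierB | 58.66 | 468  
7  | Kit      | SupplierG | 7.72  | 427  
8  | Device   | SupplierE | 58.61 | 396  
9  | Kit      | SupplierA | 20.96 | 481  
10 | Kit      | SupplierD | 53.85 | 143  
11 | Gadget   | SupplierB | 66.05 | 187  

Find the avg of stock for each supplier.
SELECT supplier, AVG(stock) as result
FROM products
GROUP BY supplier

Result:
  SupplierA: 364.67
  SupplierB: 327.50
  SupplierD: 234.50
  SupplierE: 355.50
  SupplierG: 234.50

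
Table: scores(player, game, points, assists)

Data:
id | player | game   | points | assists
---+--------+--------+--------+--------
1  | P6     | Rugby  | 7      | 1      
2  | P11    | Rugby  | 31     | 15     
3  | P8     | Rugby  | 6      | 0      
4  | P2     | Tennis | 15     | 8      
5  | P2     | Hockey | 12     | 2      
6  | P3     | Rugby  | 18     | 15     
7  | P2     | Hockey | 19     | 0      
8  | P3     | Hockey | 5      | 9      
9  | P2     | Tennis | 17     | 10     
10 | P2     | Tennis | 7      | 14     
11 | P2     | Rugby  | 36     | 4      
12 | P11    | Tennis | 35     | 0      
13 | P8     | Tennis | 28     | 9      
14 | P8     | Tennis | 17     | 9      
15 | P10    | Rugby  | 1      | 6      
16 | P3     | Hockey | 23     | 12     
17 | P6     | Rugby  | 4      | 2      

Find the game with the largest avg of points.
SELECT game, AVG(points) as val
FROM scores
GROUP BY game
ORDER BY val DESC
LIMIT 1

Result: Tennis with avg(points) = 19.83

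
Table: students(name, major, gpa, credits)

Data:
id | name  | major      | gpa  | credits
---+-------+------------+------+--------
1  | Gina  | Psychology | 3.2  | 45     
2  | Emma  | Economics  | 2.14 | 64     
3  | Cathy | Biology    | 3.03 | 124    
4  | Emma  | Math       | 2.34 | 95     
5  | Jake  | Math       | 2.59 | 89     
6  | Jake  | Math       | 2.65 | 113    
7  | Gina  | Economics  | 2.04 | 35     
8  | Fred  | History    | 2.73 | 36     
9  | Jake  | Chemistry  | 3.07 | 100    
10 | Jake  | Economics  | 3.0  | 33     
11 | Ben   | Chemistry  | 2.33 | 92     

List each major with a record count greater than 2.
SELECT major, COUNT(*) as cnt
FROM students
GROUP BY major
HAVING COUNT(*) > 2

Result:
  Economics: 3
  Math: 3

Note: HAVING filters groups after aggregation, WHERE filters rows before.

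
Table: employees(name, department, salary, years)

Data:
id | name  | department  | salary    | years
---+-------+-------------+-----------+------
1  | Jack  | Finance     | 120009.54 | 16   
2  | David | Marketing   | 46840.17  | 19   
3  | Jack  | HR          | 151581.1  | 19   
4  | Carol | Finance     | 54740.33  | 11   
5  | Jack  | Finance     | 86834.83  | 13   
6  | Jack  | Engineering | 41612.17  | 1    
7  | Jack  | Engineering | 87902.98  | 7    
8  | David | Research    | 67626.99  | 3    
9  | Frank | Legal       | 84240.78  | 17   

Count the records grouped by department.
SELECT department, COUNT(*) as count
FROM employees
GROUP BY department

Result:
  Engineering: 2
  Finance: 3
  HR: 1
  Legal: 1
  Marketing: 1
  Research: 1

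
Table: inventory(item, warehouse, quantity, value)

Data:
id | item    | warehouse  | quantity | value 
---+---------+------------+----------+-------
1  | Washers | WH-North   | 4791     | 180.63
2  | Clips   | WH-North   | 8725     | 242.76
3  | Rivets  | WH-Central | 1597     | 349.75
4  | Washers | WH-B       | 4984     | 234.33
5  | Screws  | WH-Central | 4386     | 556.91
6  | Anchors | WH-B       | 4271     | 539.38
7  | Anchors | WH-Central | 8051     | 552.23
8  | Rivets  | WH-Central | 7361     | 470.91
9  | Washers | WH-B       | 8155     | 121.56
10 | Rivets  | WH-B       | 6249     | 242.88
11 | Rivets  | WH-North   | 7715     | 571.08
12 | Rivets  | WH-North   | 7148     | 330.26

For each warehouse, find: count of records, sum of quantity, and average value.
SELECT warehouse,
       COUNT(*) as cnt,
       SUM(quantity) as total_quantity,
       AVG(value) as avg_value
FROM inventory
GROUP BY warehouse

Result:
  WH-B: 4 records, 23659 total quantity, 284.54 avg value
  WH-Central: 4 records, 21395 total quantity, 482.45 avg value
  WH-North: 4 records, 28379 total quantity, 331.18 avg value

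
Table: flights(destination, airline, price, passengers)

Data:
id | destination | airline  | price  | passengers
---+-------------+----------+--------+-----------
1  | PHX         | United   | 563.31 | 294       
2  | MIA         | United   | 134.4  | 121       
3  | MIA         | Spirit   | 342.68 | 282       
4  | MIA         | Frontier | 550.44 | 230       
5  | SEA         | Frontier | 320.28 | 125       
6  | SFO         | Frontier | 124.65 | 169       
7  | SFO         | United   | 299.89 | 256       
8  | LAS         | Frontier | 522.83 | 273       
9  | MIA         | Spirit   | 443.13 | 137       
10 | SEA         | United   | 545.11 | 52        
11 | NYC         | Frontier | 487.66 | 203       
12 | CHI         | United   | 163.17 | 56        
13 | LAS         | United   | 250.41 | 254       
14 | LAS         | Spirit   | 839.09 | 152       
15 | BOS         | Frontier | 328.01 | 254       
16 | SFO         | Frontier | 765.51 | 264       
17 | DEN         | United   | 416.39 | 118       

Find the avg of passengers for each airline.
SELECT airline, AVG(passengers) as result
FROM flights
GROUP BY airline

Result:
  Frontier: 216.86
  Spirit: 190.33
  United: 164.43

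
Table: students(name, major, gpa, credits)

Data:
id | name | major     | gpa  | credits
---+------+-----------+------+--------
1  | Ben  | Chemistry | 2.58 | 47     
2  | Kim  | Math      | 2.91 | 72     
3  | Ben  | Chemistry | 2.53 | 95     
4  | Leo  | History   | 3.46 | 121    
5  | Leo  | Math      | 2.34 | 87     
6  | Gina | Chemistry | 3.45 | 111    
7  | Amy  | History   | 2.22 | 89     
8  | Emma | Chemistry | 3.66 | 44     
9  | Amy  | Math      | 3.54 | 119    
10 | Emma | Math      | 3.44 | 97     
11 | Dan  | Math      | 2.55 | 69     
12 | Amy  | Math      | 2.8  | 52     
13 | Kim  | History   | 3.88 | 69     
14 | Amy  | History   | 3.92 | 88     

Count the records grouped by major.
SELECT major, COUNT(*) as count
FROM students
GROUP BY major

Result:
  Chemistry: 4
  History: 4
  Math: 6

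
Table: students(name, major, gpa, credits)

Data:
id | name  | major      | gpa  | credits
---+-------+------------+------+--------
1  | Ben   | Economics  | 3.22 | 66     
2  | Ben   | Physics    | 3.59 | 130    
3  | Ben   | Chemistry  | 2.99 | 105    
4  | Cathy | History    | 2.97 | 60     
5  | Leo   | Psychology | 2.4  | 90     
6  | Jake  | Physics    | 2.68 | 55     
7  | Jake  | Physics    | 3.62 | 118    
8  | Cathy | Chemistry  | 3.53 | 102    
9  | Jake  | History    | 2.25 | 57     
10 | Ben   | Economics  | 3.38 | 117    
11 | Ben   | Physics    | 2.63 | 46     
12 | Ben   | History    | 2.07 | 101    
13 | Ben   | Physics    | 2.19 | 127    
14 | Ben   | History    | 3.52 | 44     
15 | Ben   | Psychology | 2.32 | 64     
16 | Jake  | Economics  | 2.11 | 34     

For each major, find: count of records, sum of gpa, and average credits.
SELECT major,
       COUNT(*) as cnt,
       SUM(gpa) as total_gpa,
       AVG(credits) as avg_credits
FROM students
GROUP BY major

Result:
  Chemistry: 2 records, 6.52 total gpa, 103.50 avg credits
  Economics: 3 records, 8.71 total gpa, 72.33 avg credits
  History: 4 records, 10.81 total gpa, 65.50 avg credits
  Physics: 5 records, 14.71 total gpa, 95.20 avg credits
  Psychology: 2 records, 4.72 total gpa, 77.00 avg credits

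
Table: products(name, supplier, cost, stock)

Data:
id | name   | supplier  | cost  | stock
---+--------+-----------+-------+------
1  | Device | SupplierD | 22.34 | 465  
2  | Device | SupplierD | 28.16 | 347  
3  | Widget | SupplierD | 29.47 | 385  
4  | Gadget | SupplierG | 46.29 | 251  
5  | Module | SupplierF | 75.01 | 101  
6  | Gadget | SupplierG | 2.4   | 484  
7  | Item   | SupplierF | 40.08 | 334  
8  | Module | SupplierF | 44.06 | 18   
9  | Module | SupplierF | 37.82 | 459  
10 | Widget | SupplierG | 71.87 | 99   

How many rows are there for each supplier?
SELECT supplier, COUNT(*) as count
FROM products
GROUP BY supplier

Result:
  SupplierD: 3
  SupplierF: 4
  SupplierG: 3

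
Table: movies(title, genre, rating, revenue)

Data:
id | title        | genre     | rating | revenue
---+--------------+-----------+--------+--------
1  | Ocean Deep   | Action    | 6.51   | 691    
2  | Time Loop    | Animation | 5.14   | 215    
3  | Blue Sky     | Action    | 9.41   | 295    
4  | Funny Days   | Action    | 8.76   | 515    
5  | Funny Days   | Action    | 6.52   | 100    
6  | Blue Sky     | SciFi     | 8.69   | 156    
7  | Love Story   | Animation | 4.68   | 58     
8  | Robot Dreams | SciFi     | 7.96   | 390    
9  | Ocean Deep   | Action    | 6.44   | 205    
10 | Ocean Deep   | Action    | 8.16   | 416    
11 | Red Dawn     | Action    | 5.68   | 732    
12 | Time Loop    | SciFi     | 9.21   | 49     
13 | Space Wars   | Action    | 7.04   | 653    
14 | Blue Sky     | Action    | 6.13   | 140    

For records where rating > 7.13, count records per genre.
SELECT genre, COUNT(*)
FROM movies
WHERE rating > 7.13
GROUP BY genre

Note: WHERE filters rows before grouping.

Result:
  Action: 3
  SciFi: 3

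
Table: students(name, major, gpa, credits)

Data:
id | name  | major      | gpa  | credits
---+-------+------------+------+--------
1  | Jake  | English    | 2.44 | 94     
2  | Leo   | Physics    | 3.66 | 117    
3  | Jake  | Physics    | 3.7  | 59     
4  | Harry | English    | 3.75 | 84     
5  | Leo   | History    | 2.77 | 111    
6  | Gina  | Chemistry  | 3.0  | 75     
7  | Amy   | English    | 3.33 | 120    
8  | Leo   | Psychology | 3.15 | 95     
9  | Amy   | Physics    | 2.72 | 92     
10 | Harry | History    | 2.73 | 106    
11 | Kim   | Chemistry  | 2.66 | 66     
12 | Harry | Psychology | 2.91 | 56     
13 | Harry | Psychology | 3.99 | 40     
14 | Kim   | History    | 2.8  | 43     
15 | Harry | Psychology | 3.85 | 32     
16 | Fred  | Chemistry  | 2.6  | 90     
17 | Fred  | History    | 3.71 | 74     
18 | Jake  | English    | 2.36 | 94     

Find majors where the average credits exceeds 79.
SELECT major, AVG(credits)
FROM students
GROUP BY major
HAVING AVG(credits) > 79

Result:
  English: avg=98.00
  History: avg=83.50
  Physics: avg=89.33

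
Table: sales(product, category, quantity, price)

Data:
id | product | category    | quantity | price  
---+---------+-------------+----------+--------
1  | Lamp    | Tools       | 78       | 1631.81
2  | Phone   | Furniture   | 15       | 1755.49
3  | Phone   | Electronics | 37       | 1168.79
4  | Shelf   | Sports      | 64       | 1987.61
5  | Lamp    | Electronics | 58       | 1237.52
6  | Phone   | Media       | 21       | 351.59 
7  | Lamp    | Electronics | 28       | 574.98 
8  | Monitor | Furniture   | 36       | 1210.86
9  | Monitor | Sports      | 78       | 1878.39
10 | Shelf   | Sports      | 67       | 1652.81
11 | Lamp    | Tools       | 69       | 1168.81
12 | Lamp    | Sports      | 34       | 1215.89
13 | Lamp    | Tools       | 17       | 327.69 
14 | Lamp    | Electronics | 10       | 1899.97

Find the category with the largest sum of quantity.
SELECT category, SUM(quantity) as val
FROM sales
GROUP BY category
ORDER BY val DESC
LIMIT 1

Result: Sports with sum(quantity) = 243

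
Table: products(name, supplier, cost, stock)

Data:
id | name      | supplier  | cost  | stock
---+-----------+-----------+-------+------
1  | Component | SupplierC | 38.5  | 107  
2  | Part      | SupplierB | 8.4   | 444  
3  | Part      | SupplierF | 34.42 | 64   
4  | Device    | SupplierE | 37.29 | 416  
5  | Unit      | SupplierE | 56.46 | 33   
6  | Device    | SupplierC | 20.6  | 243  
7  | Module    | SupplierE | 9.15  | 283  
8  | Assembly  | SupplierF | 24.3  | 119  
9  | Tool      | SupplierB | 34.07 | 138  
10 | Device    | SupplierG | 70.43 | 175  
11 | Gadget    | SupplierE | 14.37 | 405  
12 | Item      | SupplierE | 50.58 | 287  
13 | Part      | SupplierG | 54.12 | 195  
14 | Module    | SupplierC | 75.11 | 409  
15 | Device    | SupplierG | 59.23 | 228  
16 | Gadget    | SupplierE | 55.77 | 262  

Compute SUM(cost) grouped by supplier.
SELECT supplier, SUM(cost) as result
FROM products
GROUP BY supplier

Result:
  SupplierB: 42.47
  SupplierC: 134.21
  SupplierE: 223.62
  SupplierF: 58.72
  SupplierG: 183.78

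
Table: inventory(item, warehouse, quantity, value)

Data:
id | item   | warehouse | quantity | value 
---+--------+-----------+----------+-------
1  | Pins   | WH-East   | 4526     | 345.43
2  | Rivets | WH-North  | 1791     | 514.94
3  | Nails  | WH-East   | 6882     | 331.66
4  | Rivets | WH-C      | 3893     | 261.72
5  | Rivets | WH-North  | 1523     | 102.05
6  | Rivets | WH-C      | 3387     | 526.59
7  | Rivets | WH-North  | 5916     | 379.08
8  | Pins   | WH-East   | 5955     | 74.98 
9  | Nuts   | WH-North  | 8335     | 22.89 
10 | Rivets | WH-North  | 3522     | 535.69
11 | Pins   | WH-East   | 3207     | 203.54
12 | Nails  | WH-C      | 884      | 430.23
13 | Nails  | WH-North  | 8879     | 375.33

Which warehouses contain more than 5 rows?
SELECT warehouse, COUNT(*) as cnt
FROM inventory
GROUP BY warehouse
HAVING COUNT(*) > 5

Result:
  WH-North: 6

Note: HAVING filters groups after aggregation, WHERE filters rows before.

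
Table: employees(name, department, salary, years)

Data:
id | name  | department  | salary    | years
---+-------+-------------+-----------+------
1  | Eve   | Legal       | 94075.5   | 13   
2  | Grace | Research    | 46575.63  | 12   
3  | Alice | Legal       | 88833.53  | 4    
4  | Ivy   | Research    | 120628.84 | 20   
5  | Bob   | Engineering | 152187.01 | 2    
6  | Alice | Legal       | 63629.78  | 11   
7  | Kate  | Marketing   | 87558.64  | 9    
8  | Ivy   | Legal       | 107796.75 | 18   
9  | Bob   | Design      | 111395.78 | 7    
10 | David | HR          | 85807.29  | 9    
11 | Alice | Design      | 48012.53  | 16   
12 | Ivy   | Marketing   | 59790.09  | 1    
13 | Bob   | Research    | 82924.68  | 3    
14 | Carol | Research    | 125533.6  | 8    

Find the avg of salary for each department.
SELECT department, AVG(salary) as result
FROM employees
GROUP BY department

Result:
  Design: 79704.16
  Engineering: 152187.01
  HR: 85807.29
  Legal: 88583.89
  Marketing: 73674.37
  Research: 93915.69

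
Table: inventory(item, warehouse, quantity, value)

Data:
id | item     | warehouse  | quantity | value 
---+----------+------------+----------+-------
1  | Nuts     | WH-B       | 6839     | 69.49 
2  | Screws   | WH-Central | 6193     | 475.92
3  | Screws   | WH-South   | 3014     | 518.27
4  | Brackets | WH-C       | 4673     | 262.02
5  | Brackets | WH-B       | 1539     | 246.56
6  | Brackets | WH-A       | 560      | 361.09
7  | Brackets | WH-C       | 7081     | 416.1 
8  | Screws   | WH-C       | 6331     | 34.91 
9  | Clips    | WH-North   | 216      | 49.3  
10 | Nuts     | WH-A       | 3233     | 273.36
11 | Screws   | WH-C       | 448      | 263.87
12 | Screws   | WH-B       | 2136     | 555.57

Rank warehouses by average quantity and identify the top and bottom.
SELECT warehouse, AVG(quantity)
FROM inventory
GROUP BY warehouse
ORDER BY AVG(quantity)

All groups:
  WH-North: 216.00
  WH-A: 1896.50
  WH-South: 3014.00
  WH-B: 3504.67
  WH-C: 4633.25
  WH-Central: 6193.00

Highest: WH-Central (6193.00)
Lowest: WH-North (216.00)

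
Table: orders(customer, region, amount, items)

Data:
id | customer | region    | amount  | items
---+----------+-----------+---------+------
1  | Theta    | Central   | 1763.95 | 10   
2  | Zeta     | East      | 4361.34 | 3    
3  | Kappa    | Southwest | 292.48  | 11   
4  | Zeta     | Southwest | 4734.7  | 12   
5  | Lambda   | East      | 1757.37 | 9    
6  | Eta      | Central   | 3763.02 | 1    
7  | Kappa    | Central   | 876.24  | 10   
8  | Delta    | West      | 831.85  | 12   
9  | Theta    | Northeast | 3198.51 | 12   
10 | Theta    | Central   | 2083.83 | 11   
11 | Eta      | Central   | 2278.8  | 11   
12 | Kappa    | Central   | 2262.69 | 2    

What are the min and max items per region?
SELECT region, MIN(items), MAX(items)
FROM orders
GROUP BY region

Result:
  Central: min=1, max=11
  East: min=3, max=9
  Northeast: min=12, max=12
  Southwest: min=11, max=12
  West: min=12, max=12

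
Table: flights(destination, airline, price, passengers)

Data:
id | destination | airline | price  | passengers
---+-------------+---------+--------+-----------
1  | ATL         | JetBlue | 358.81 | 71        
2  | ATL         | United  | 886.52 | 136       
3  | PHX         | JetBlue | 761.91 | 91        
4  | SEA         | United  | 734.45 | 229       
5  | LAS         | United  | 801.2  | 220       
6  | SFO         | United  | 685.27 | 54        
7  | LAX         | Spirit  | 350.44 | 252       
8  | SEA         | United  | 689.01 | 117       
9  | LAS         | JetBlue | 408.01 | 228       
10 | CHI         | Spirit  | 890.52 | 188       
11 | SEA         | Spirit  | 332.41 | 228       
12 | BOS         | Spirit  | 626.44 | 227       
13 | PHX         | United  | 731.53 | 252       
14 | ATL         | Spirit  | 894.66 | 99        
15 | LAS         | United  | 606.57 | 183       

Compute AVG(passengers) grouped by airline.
SELECT airline, AVG(passengers) as result
FROM flights
GROUP BY airline

Result:
  JetBlue: 130.00
  Spirit: 198.80
  United: 170.14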